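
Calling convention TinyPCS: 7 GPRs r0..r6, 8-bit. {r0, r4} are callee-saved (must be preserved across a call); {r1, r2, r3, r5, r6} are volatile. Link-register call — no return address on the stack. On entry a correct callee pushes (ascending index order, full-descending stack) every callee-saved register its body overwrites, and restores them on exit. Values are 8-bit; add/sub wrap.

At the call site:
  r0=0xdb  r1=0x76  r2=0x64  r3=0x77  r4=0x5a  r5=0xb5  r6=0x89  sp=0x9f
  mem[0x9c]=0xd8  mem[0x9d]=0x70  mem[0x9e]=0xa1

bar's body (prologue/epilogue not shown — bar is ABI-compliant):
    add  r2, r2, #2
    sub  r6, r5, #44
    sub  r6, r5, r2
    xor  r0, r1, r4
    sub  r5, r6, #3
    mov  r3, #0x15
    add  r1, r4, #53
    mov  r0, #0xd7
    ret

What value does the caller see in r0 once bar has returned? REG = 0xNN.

REG = 0xdb

prologue: push r0 -> mem[0x9e]=0xdb, sp=0x9e
body[0] add  r2, r2, #2 -> r2=0x66
body[1] sub  r6, r5, #44 -> r6=0x89
body[2] sub  r6, r5, r2 -> r6=0x4f
body[3] xor  r0, r1, r4 -> r0=0x2c
body[4] sub  r5, r6, #3 -> r5=0x4c
body[5] mov  r3, #0x15 -> r3=0x15
body[6] add  r1, r4, #53 -> r1=0x8f
body[7] mov  r0, #0xd7 -> r0=0xd7
epilogue: pop r0=0xdb, sp=0x9f
r0 is callee-saved -> restored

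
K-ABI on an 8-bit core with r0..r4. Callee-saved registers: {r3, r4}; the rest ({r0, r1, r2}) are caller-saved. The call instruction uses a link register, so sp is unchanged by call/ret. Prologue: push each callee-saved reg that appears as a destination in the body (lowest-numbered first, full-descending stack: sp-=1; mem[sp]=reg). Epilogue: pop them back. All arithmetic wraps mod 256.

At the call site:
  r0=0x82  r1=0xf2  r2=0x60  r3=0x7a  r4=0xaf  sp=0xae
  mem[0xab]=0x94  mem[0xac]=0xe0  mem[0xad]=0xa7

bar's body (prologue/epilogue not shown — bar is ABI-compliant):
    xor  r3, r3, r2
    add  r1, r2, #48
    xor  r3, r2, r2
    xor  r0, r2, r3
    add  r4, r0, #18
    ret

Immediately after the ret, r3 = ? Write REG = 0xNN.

prologue: push r3 -> mem[0xad]=0x7a, sp=0xad
prologue: push r4 -> mem[0xac]=0xaf, sp=0xac
body[0] xor  r3, r3, r2 -> r3=0x1a
body[1] add  r1, r2, #48 -> r1=0x90
body[2] xor  r3, r2, r2 -> r3=0x00
body[3] xor  r0, r2, r3 -> r0=0x60
body[4] add  r4, r0, #18 -> r4=0x72
epilogue: pop r4=0xaf, sp=0xad
epilogue: pop r3=0x7a, sp=0xae
r3 is callee-saved -> restored

REG = 0x7a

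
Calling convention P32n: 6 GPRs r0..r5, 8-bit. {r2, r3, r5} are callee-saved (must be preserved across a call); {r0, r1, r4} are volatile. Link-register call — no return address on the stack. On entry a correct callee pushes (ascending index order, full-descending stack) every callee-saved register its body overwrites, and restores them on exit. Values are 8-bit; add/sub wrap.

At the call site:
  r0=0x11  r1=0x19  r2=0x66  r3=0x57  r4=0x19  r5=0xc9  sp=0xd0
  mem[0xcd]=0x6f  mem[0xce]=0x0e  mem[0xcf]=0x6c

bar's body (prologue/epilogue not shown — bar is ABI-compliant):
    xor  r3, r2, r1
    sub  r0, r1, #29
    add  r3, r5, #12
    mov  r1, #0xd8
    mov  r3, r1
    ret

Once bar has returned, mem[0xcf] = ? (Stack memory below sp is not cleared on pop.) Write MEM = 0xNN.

MEM = 0x57

prologue: push r3 -> mem[0xcf]=0x57, sp=0xcf
body[0] xor  r3, r2, r1 -> r3=0x7f
body[1] sub  r0, r1, #29 -> r0=0xfc
body[2] add  r3, r5, #12 -> r3=0xd5
body[3] mov  r1, #0xd8 -> r1=0xd8
body[4] mov  r3, r1 -> r3=0xd8
epilogue: pop r3=0x57, sp=0xd0
prologue pushed ['r3'] at ['0xcf']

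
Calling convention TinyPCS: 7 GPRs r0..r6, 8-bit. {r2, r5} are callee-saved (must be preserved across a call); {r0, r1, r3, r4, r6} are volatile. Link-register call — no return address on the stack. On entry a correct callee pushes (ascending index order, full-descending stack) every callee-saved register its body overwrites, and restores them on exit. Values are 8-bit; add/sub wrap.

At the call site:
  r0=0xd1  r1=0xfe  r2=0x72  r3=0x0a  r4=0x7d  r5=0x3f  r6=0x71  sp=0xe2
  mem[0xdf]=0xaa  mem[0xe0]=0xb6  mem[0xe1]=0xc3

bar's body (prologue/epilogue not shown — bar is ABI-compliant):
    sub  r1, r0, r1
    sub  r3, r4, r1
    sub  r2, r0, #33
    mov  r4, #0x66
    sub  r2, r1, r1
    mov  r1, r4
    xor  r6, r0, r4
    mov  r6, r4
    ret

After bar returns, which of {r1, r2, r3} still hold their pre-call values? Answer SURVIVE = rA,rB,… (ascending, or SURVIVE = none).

prologue: push r2 → mem[0xe1]=0x72, sp=0xe1
body[0] sub  r1, r0, r1 → r1=0xd3
body[1] sub  r3, r4, r1 → r3=0xaa
body[2] sub  r2, r0, #33 → r2=0xb0
body[3] mov  r4, #0x66 → r4=0x66
body[4] sub  r2, r1, r1 → r2=0x00
body[5] mov  r1, r4 → r1=0x66
body[6] xor  r6, r0, r4 → r6=0xb7
body[7] mov  r6, r4 → r6=0x66
epilogue: pop r2=0x72, sp=0xe2
r1: caller-saved, written=True
r2: callee-saved, written=True
r3: caller-saved, written=True

SURVIVE = r2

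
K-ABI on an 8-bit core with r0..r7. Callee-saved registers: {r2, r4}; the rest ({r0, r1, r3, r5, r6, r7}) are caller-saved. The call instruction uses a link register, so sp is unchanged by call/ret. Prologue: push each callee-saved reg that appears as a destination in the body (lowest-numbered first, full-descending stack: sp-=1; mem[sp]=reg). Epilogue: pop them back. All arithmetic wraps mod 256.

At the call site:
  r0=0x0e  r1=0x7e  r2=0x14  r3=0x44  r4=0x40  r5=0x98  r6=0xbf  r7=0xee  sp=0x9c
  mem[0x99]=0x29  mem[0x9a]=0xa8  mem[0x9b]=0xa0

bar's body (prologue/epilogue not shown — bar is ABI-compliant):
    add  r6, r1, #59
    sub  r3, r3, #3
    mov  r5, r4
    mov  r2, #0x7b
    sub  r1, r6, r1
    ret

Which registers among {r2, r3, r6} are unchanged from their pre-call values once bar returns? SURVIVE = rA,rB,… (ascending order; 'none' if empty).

SURVIVE = r2

prologue: push r2 → mem[0x9b]=0x14, sp=0x9b
body[0] add  r6, r1, #59 → r6=0xb9
body[1] sub  r3, r3, #3 → r3=0x41
body[2] mov  r5, r4 → r5=0x40
body[3] mov  r2, #0x7b → r2=0x7b
body[4] sub  r1, r6, r1 → r1=0x3b
epilogue: pop r2=0x14, sp=0x9c
r2: callee-saved, written=True
r3: caller-saved, written=True
r6: caller-saved, written=True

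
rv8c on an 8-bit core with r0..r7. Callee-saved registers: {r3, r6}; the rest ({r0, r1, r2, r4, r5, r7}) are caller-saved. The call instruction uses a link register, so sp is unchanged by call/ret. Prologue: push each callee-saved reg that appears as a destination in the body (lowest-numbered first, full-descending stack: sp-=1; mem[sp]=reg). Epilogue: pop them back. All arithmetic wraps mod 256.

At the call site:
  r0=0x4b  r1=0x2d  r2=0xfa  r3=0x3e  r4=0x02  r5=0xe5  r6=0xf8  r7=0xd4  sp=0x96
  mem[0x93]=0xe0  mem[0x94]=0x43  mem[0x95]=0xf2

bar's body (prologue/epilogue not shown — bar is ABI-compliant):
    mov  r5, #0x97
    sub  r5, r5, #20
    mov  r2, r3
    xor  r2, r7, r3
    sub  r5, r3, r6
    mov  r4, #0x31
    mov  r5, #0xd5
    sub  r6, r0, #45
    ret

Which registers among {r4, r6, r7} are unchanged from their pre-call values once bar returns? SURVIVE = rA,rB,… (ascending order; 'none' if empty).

SURVIVE = r6,r7

prologue: push r6 → mem[0x95]=0xf8, sp=0x95
body[0] mov  r5, #0x97 → r5=0x97
body[1] sub  r5, r5, #20 → r5=0x83
body[2] mov  r2, r3 → r2=0x3e
body[3] xor  r2, r7, r3 → r2=0xea
body[4] sub  r5, r3, r6 → r5=0x46
body[5] mov  r4, #0x31 → r4=0x31
body[6] mov  r5, #0xd5 → r5=0xd5
body[7] sub  r6, r0, #45 → r6=0x1e
epilogue: pop r6=0xf8, sp=0x96
r4: caller-saved, written=True
r6: callee-saved, written=True
r7: caller-saved, written=False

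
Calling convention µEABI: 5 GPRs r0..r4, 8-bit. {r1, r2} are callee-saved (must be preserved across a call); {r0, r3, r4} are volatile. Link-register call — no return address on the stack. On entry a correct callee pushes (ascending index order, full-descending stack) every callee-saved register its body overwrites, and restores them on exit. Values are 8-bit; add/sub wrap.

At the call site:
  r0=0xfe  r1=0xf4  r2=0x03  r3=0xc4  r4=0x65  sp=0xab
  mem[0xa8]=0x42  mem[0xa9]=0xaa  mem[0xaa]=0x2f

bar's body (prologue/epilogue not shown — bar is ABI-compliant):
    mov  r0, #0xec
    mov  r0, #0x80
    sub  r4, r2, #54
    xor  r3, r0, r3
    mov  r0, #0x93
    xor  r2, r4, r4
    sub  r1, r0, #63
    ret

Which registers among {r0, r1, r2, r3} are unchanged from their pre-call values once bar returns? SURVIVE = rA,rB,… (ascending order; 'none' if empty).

prologue: push r1 -> mem[0xaa]=0xf4, sp=0xaa
prologue: push r2 -> mem[0xa9]=0x03, sp=0xa9
body[0] mov  r0, #0xec -> r0=0xec
body[1] mov  r0, #0x80 -> r0=0x80
body[2] sub  r4, r2, #54 -> r4=0xcd
body[3] xor  r3, r0, r3 -> r3=0x44
body[4] mov  r0, #0x93 -> r0=0x93
body[5] xor  r2, r4, r4 -> r2=0x00
body[6] sub  r1, r0, #63 -> r1=0x54
epilogue: pop r2=0x03, sp=0xaa
epilogue: pop r1=0xf4, sp=0xab
r0: caller-saved, written=True
r1: callee-saved, written=True
r2: callee-saved, written=True
r3: caller-saved, written=True

SURVIVE = r1,r2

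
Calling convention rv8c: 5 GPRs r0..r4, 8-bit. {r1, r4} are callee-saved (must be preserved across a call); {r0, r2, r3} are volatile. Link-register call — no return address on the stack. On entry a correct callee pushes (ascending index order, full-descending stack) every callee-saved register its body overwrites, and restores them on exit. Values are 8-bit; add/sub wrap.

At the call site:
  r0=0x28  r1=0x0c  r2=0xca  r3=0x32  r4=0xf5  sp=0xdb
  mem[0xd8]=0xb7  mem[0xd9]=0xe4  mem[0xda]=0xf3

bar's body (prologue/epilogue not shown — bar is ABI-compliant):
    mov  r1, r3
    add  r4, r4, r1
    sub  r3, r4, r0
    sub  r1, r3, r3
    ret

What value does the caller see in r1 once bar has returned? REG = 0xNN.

prologue: push r1 -> mem[0xda]=0x0c, sp=0xda
prologue: push r4 -> mem[0xd9]=0xf5, sp=0xd9
body[0] mov  r1, r3 -> r1=0x32
body[1] add  r4, r4, r1 -> r4=0x27
body[2] sub  r3, r4, r0 -> r3=0xff
body[3] sub  r1, r3, r3 -> r1=0x00
epilogue: pop r4=0xf5, sp=0xda
epilogue: pop r1=0x0c, sp=0xdb
r1 is callee-saved -> restored

REG = 0x0c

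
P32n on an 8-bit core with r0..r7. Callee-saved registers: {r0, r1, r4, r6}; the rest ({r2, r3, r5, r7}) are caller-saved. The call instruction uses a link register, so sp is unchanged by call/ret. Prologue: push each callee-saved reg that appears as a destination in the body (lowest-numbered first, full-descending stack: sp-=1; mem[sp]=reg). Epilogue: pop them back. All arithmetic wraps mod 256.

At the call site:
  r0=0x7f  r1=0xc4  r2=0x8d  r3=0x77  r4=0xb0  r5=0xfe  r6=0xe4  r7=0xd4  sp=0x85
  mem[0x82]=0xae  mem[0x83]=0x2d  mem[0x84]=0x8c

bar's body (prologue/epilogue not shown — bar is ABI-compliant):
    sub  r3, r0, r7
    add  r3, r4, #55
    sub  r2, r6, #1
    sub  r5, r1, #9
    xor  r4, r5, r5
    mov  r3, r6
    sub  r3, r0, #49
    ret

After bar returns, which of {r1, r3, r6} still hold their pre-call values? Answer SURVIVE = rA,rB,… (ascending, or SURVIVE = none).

SURVIVE = r1,r6

prologue: push r4 -> mem[0x84]=0xb0, sp=0x84
body[0] sub  r3, r0, r7 -> r3=0xab
body[1] add  r3, r4, #55 -> r3=0xe7
body[2] sub  r2, r6, #1 -> r2=0xe3
body[3] sub  r5, r1, #9 -> r5=0xbb
body[4] xor  r4, r5, r5 -> r4=0x00
body[5] mov  r3, r6 -> r3=0xe4
body[6] sub  r3, r0, #49 -> r3=0x4e
epilogue: pop r4=0xb0, sp=0x85
r1: callee-saved, written=False
r3: caller-saved, written=True
r6: callee-saved, written=False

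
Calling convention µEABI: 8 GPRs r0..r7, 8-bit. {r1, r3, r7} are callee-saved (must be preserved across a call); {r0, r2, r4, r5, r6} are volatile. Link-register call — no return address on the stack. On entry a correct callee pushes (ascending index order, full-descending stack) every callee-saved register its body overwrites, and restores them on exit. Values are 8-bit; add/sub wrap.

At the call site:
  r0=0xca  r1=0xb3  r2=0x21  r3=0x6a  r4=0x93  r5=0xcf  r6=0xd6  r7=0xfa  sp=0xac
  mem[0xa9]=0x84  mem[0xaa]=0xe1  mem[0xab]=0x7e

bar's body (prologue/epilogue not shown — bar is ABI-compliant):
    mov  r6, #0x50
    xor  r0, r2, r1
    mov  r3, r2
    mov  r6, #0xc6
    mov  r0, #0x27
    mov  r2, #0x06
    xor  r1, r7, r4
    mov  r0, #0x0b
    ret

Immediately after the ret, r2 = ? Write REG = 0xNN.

REG = 0x06

prologue: push r1 → mem[0xab]=0xb3, sp=0xab
prologue: push r3 → mem[0xaa]=0x6a, sp=0xaa
body[0] mov  r6, #0x50 → r6=0x50
body[1] xor  r0, r2, r1 → r0=0x92
body[2] mov  r3, r2 → r3=0x21
body[3] mov  r6, #0xc6 → r6=0xc6
body[4] mov  r0, #0x27 → r0=0x27
body[5] mov  r2, #0x06 → r2=0x06
body[6] xor  r1, r7, r4 → r1=0x69
body[7] mov  r0, #0x0b → r0=0x0b
epilogue: pop r3=0x6a, sp=0xab
epilogue: pop r1=0xb3, sp=0xac
r2 is caller-saved → body value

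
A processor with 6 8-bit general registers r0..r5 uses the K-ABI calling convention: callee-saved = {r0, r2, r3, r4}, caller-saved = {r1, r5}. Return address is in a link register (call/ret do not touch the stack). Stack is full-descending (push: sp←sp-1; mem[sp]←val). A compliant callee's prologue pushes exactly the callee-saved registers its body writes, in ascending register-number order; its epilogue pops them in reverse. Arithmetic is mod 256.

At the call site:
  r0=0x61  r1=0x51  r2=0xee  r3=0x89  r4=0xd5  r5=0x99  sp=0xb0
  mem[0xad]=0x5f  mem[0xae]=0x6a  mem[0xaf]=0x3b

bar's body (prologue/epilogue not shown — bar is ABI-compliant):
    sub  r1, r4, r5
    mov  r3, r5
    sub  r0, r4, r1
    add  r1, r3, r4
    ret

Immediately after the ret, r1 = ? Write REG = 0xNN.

prologue: push r0 → mem[0xaf]=0x61, sp=0xaf
prologue: push r3 → mem[0xae]=0x89, sp=0xae
body[0] sub  r1, r4, r5 → r1=0x3c
body[1] mov  r3, r5 → r3=0x99
body[2] sub  r0, r4, r1 → r0=0x99
body[3] add  r1, r3, r4 → r1=0x6e
epilogue: pop r3=0x89, sp=0xaf
epilogue: pop r0=0x61, sp=0xb0
r1 is caller-saved → body value

REG = 0x6e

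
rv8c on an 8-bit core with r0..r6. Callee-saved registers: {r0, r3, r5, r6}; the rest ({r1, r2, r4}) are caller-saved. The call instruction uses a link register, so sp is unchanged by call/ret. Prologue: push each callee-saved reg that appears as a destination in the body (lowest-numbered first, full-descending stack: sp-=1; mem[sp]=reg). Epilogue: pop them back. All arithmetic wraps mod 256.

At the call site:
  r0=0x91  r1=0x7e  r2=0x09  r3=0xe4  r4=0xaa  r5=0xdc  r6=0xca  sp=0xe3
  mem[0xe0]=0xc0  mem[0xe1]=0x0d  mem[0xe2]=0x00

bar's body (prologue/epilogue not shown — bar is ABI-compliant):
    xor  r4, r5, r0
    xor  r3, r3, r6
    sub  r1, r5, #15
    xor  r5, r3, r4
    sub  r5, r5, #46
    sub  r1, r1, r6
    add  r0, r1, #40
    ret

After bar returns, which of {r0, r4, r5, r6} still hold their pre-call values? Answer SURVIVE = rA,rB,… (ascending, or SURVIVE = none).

SURVIVE = r0,r5,r6

prologue: push r0 -> mem[0xe2]=0x91, sp=0xe2
prologue: push r3 -> mem[0xe1]=0xe4, sp=0xe1
prologue: push r5 -> mem[0xe0]=0xdc, sp=0xe0
body[0] xor  r4, r5, r0 -> r4=0x4d
body[1] xor  r3, r3, r6 -> r3=0x2e
body[2] sub  r1, r5, #15 -> r1=0xcd
body[3] xor  r5, r3, r4 -> r5=0x63
body[4] sub  r5, r5, #46 -> r5=0x35
body[5] sub  r1, r1, r6 -> r1=0x03
body[6] add  r0, r1, #40 -> r0=0x2b
epilogue: pop r5=0xdc, sp=0xe1
epilogue: pop r3=0xe4, sp=0xe2
epilogue: pop r0=0x91, sp=0xe3
r0: callee-saved, written=True
r4: caller-saved, written=True
r5: callee-saved, written=True
r6: callee-saved, written=False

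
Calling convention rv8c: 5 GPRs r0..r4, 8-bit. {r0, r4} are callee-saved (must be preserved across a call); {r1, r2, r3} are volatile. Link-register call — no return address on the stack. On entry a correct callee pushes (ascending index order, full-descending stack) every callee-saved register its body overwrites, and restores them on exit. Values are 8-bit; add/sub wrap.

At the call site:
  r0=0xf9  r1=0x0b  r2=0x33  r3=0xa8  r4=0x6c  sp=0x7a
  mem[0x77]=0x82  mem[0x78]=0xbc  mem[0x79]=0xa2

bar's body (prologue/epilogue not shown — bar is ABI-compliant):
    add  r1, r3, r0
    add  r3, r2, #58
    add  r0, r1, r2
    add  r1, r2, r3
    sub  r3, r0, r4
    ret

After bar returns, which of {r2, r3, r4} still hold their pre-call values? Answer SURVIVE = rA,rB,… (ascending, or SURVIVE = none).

prologue: push r0 -> mem[0x79]=0xf9, sp=0x79
body[0] add  r1, r3, r0 -> r1=0xa1
body[1] add  r3, r2, #58 -> r3=0x6d
body[2] add  r0, r1, r2 -> r0=0xd4
body[3] add  r1, r2, r3 -> r1=0xa0
body[4] sub  r3, r0, r4 -> r3=0x68
epilogue: pop r0=0xf9, sp=0x7a
r2: caller-saved, written=False
r3: caller-saved, written=True
r4: callee-saved, written=False

SURVIVE = r2,r4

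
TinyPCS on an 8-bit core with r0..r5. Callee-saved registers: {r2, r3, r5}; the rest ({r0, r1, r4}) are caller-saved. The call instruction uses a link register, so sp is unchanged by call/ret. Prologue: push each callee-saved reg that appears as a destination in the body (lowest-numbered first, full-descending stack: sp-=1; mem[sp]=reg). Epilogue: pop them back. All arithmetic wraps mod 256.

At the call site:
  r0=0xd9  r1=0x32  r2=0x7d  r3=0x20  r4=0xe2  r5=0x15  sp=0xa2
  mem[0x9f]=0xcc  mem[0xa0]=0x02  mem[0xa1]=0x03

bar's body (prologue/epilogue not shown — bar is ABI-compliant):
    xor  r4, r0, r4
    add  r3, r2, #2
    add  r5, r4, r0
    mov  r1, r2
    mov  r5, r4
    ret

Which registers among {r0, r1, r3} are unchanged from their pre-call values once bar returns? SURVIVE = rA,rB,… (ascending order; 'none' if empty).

SURVIVE = r0,r3

prologue: push r3 → mem[0xa1]=0x20, sp=0xa1
prologue: push r5 → mem[0xa0]=0x15, sp=0xa0
body[0] xor  r4, r0, r4 → r4=0x3b
body[1] add  r3, r2, #2 → r3=0x7f
body[2] add  r5, r4, r0 → r5=0x14
body[3] mov  r1, r2 → r1=0x7d
body[4] mov  r5, r4 → r5=0x3b
epilogue: pop r5=0x15, sp=0xa1
epilogue: pop r3=0x20, sp=0xa2
r0: caller-saved, written=False
r1: caller-saved, written=True
r3: callee-saved, written=True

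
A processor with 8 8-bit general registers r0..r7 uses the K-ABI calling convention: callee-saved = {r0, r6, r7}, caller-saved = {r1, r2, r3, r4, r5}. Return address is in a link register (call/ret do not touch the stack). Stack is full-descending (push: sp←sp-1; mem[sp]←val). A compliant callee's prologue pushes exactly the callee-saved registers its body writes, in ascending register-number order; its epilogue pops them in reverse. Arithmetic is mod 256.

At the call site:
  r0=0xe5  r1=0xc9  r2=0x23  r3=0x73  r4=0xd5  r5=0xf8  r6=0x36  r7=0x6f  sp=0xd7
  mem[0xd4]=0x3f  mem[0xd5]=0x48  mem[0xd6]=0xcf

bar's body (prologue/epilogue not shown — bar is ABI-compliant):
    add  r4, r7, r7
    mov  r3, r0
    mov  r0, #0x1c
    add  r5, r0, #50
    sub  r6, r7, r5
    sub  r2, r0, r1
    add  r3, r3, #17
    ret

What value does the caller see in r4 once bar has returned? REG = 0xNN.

REG = 0xde

prologue: push r0 → mem[0xd6]=0xe5, sp=0xd6
prologue: push r6 → mem[0xd5]=0x36, sp=0xd5
body[0] add  r4, r7, r7 → r4=0xde
body[1] mov  r3, r0 → r3=0xe5
body[2] mov  r0, #0x1c → r0=0x1c
body[3] add  r5, r0, #50 → r5=0x4e
body[4] sub  r6, r7, r5 → r6=0x21
body[5] sub  r2, r0, r1 → r2=0x53
body[6] add  r3, r3, #17 → r3=0xf6
epilogue: pop r6=0x36, sp=0xd6
epilogue: pop r0=0xe5, sp=0xd7
r4 is caller-saved → body value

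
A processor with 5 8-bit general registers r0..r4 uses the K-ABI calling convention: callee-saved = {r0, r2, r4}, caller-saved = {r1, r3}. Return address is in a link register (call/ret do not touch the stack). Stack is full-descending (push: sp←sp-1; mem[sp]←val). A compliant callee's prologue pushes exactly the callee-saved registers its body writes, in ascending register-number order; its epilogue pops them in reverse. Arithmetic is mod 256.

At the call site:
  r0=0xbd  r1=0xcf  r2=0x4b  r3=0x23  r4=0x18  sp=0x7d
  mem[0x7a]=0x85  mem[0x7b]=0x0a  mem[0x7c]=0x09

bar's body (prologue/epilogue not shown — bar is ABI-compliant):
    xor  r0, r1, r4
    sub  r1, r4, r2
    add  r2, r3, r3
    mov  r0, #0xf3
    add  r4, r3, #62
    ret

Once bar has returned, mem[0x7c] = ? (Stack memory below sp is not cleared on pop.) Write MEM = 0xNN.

MEM = 0xbd

prologue: push r0 -> mem[0x7c]=0xbd, sp=0x7c
prologue: push r2 -> mem[0x7b]=0x4b, sp=0x7b
prologue: push r4 -> mem[0x7a]=0x18, sp=0x7a
body[0] xor  r0, r1, r4 -> r0=0xd7
body[1] sub  r1, r4, r2 -> r1=0xcd
body[2] add  r2, r3, r3 -> r2=0x46
body[3] mov  r0, #0xf3 -> r0=0xf3
body[4] add  r4, r3, #62 -> r4=0x61
epilogue: pop r4=0x18, sp=0x7b
epilogue: pop r2=0x4b, sp=0x7c
epilogue: pop r0=0xbd, sp=0x7d
prologue pushed ['r0', 'r2', 'r4'] at ['0x7c', '0x7b', '0x7a']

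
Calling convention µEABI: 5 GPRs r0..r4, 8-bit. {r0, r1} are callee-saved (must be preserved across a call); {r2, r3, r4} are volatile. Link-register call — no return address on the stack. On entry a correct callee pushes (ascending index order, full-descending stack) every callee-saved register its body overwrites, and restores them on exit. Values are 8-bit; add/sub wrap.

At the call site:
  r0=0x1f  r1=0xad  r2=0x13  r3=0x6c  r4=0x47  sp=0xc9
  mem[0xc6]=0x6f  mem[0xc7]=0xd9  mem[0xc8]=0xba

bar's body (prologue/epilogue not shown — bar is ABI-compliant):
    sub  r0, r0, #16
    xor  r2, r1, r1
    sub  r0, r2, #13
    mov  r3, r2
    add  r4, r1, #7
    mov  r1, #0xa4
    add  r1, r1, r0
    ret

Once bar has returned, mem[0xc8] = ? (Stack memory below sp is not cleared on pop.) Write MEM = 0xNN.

prologue: push r0 → mem[0xc8]=0x1f, sp=0xc8
prologue: push r1 → mem[0xc7]=0xad, sp=0xc7
body[0] sub  r0, r0, #16 → r0=0x0f
body[1] xor  r2, r1, r1 → r2=0x00
body[2] sub  r0, r2, #13 → r0=0xf3
body[3] mov  r3, r2 → r3=0x00
body[4] add  r4, r1, #7 → r4=0xb4
body[5] mov  r1, #0xa4 → r1=0xa4
body[6] add  r1, r1, r0 → r1=0x97
epilogue: pop r1=0xad, sp=0xc8
epilogue: pop r0=0x1f, sp=0xc9
prologue pushed ['r0', 'r1'] at ['0xc8', '0xc7']

MEM = 0x1f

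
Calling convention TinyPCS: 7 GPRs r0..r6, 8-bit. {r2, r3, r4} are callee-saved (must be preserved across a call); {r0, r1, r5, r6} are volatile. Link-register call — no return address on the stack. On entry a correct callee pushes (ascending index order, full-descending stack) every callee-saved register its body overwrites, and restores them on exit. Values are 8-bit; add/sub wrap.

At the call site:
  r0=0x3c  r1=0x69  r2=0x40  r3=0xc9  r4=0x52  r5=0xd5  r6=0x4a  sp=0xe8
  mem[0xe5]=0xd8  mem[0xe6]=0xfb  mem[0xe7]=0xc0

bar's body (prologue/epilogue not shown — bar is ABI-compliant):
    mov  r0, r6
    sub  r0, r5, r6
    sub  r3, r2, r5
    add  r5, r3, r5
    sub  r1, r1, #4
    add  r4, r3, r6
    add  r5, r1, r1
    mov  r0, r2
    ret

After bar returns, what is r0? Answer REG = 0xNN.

prologue: push r3 -> mem[0xe7]=0xc9, sp=0xe7
prologue: push r4 -> mem[0xe6]=0x52, sp=0xe6
body[0] mov  r0, r6 -> r0=0x4a
body[1] sub  r0, r5, r6 -> r0=0x8b
body[2] sub  r3, r2, r5 -> r3=0x6b
body[3] add  r5, r3, r5 -> r5=0x40
body[4] sub  r1, r1, #4 -> r1=0x65
body[5] add  r4, r3, r6 -> r4=0xb5
body[6] add  r5, r1, r1 -> r5=0xca
body[7] mov  r0, r2 -> r0=0x40
epilogue: pop r4=0x52, sp=0xe7
epilogue: pop r3=0xc9, sp=0xe8
r0 is caller-saved -> body value

REG = 0x40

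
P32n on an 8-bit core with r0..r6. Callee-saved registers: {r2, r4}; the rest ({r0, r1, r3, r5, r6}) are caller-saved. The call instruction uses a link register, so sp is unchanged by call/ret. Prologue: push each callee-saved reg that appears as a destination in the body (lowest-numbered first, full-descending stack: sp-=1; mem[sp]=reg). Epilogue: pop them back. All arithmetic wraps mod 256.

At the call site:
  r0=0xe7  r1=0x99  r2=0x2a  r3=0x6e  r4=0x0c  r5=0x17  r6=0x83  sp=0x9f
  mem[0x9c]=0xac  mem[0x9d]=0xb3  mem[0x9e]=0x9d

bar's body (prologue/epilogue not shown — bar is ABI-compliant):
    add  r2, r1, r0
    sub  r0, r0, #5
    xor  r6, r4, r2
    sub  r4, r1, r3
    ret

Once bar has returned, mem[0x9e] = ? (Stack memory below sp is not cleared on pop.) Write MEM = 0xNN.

MEM = 0x2a

prologue: push r2 -> mem[0x9e]=0x2a, sp=0x9e
prologue: push r4 -> mem[0x9d]=0x0c, sp=0x9d
body[0] add  r2, r1, r0 -> r2=0x80
body[1] sub  r0, r0, #5 -> r0=0xe2
body[2] xor  r6, r4, r2 -> r6=0x8c
body[3] sub  r4, r1, r3 -> r4=0x2b
epilogue: pop r4=0x0c, sp=0x9e
epilogue: pop r2=0x2a, sp=0x9f
prologue pushed ['r2', 'r4'] at ['0x9e', '0x9d']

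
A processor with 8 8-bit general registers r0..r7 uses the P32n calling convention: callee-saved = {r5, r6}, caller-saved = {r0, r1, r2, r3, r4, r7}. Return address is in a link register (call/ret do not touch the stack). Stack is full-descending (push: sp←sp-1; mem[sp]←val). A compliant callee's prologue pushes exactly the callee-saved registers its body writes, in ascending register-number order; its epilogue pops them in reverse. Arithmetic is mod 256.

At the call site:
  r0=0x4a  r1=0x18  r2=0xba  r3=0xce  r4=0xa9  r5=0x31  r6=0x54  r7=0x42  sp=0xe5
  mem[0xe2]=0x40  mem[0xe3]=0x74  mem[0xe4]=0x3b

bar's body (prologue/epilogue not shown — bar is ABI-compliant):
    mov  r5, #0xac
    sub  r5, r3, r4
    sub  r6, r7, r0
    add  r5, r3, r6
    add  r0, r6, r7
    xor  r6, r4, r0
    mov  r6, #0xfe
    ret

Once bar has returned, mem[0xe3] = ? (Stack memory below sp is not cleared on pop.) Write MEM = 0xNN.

MEM = 0x54

prologue: push r5 -> mem[0xe4]=0x31, sp=0xe4
prologue: push r6 -> mem[0xe3]=0x54, sp=0xe3
body[0] mov  r5, #0xac -> r5=0xac
body[1] sub  r5, r3, r4 -> r5=0x25
body[2] sub  r6, r7, r0 -> r6=0xf8
body[3] add  r5, r3, r6 -> r5=0xc6
body[4] add  r0, r6, r7 -> r0=0x3a
body[5] xor  r6, r4, r0 -> r6=0x93
body[6] mov  r6, #0xfe -> r6=0xfe
epilogue: pop r6=0x54, sp=0xe4
epilogue: pop r5=0x31, sp=0xe5
prologue pushed ['r5', 'r6'] at ['0xe4', '0xe3']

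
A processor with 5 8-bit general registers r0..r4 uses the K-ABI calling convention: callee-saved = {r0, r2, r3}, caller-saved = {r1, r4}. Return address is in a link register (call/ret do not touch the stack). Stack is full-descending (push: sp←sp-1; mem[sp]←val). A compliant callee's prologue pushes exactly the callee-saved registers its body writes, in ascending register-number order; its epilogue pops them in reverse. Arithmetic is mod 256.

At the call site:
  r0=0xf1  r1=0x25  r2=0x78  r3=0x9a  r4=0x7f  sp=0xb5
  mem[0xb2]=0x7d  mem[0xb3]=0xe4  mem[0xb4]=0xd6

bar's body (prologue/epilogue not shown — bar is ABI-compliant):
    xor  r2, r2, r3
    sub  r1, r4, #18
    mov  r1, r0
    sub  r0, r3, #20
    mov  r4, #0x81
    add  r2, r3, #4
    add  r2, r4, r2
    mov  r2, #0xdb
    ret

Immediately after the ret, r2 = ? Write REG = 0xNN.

prologue: push r0 → mem[0xb4]=0xf1, sp=0xb4
prologue: push r2 → mem[0xb3]=0x78, sp=0xb3
body[0] xor  r2, r2, r3 → r2=0xe2
body[1] sub  r1, r4, #18 → r1=0x6d
body[2] mov  r1, r0 → r1=0xf1
body[3] sub  r0, r3, #20 → r0=0x86
body[4] mov  r4, #0x81 → r4=0x81
body[5] add  r2, r3, #4 → r2=0x9e
body[6] add  r2, r4, r2 → r2=0x1f
body[7] mov  r2, #0xdb → r2=0xdb
epilogue: pop r2=0x78, sp=0xb4
epilogue: pop r0=0xf1, sp=0xb5
r2 is callee-saved → restored

REG = 0x78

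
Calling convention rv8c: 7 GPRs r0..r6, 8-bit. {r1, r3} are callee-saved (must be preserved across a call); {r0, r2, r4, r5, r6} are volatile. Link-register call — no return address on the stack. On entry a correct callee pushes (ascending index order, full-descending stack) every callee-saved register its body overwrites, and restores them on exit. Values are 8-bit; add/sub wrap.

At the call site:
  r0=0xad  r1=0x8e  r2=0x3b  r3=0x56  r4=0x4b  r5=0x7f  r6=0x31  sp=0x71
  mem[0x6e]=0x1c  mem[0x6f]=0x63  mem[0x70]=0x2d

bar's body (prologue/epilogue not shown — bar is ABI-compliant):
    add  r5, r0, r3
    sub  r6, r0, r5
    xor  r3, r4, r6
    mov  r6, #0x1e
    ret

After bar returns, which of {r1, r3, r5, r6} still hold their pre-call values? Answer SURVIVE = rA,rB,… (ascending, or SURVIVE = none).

prologue: push r3 → mem[0x70]=0x56, sp=0x70
body[0] add  r5, r0, r3 → r5=0x03
body[1] sub  r6, r0, r5 → r6=0xaa
body[2] xor  r3, r4, r6 → r3=0xe1
body[3] mov  r6, #0x1e → r6=0x1e
epilogue: pop r3=0x56, sp=0x71
r1: callee-saved, written=False
r3: callee-saved, written=True
r5: caller-saved, written=True
r6: caller-saved, written=True

SURVIVE = r1,r3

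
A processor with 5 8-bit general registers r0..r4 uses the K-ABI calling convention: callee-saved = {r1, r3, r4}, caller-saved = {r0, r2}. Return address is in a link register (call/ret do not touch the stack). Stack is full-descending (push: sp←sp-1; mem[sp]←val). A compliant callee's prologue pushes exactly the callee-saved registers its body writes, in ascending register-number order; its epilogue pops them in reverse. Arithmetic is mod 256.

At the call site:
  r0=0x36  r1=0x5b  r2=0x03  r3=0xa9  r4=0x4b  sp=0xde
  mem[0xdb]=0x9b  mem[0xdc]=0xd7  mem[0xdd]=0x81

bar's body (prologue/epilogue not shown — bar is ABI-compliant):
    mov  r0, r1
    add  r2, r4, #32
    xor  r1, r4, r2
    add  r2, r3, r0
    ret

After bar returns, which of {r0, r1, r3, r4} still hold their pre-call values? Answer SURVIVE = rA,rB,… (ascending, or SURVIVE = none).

SURVIVE = r1,r3,r4

prologue: push r1 → mem[0xdd]=0x5b, sp=0xdd
body[0] mov  r0, r1 → r0=0x5b
body[1] add  r2, r4, #32 → r2=0x6b
body[2] xor  r1, r4, r2 → r1=0x20
body[3] add  r2, r3, r0 → r2=0x04
epilogue: pop r1=0x5b, sp=0xde
r0: caller-saved, written=True
r1: callee-saved, written=True
r3: callee-saved, written=False
r4: callee-saved, written=False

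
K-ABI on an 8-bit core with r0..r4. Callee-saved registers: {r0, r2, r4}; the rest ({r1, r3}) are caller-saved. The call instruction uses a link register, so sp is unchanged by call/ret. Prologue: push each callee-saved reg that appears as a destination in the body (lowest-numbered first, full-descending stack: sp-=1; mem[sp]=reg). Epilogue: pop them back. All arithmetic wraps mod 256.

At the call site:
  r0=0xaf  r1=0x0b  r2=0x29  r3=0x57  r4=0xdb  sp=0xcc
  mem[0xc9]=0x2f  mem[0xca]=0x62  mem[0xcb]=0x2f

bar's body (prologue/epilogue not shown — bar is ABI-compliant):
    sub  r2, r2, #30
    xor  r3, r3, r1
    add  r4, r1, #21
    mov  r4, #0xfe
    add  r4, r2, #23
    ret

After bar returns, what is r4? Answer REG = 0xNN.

REG = 0xdb

prologue: push r2 → mem[0xcb]=0x29, sp=0xcb
prologue: push r4 → mem[0xca]=0xdb, sp=0xca
body[0] sub  r2, r2, #30 → r2=0x0b
body[1] xor  r3, r3, r1 → r3=0x5c
body[2] add  r4, r1, #21 → r4=0x20
body[3] mov  r4, #0xfe → r4=0xfe
body[4] add  r4, r2, #23 → r4=0x22
epilogue: pop r4=0xdb, sp=0xcb
epilogue: pop r2=0x29, sp=0xcc
r4 is callee-saved → restored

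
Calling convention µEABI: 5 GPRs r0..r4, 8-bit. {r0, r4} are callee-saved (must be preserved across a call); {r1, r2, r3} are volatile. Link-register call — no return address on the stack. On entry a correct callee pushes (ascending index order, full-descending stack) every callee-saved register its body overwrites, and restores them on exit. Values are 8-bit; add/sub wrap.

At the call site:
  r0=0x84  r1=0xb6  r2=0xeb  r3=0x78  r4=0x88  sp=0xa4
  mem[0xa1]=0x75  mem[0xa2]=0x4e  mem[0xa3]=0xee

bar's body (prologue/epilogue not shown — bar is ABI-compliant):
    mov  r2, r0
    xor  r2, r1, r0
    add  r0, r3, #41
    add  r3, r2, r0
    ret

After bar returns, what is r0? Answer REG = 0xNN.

REG = 0x84

prologue: push r0 → mem[0xa3]=0x84, sp=0xa3
body[0] mov  r2, r0 → r2=0x84
body[1] xor  r2, r1, r0 → r2=0x32
body[2] add  r0, r3, #41 → r0=0xa1
body[3] add  r3, r2, r0 → r3=0xd3
epilogue: pop r0=0x84, sp=0xa4
r0 is callee-saved → restored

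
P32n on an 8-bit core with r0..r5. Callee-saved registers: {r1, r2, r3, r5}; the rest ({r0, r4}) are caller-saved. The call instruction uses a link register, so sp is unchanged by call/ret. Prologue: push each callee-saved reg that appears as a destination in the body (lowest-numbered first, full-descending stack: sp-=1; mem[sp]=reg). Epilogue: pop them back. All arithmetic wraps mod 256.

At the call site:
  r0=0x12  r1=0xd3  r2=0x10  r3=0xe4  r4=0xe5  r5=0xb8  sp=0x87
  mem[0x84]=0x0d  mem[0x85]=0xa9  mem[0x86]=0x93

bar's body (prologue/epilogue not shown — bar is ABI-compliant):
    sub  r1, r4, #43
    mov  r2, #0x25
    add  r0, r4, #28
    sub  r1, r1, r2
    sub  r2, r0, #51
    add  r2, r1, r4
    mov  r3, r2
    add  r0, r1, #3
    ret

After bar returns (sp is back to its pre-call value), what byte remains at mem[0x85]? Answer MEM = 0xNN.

prologue: push r1 → mem[0x86]=0xd3, sp=0x86
prologue: push r2 → mem[0x85]=0x10, sp=0x85
prologue: push r3 → mem[0x84]=0xe4, sp=0x84
body[0] sub  r1, r4, #43 → r1=0xba
body[1] mov  r2, #0x25 → r2=0x25
body[2] add  r0, r4, #28 → r0=0x01
body[3] sub  r1, r1, r2 → r1=0x95
body[4] sub  r2, r0, #51 → r2=0xce
body[5] add  r2, r1, r4 → r2=0x7a
body[6] mov  r3, r2 → r3=0x7a
body[7] add  r0, r1, #3 → r0=0x98
epilogue: pop r3=0xe4, sp=0x85
epilogue: pop r2=0x10, sp=0x86
epilogue: pop r1=0xd3, sp=0x87
prologue pushed ['r1', 'r2', 'r3'] at ['0x86', '0x85', '0x84']

MEM = 0x10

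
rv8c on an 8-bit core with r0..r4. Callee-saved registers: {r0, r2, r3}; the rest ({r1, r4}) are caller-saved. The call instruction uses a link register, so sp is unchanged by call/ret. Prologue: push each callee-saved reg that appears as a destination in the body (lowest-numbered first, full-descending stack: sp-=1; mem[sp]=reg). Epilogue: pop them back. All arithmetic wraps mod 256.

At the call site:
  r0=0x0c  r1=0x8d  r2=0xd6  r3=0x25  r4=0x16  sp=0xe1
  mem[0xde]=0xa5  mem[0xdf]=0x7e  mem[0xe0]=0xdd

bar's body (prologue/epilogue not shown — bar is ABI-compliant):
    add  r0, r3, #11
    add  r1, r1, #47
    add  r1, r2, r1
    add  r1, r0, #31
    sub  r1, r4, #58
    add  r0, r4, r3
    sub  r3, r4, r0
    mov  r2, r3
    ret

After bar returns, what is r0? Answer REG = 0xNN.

prologue: push r0 → mem[0xe0]=0x0c, sp=0xe0
prologue: push r2 → mem[0xdf]=0xd6, sp=0xdf
prologue: push r3 → mem[0xde]=0x25, sp=0xde
body[0] add  r0, r3, #11 → r0=0x30
body[1] add  r1, r1, #47 → r1=0xbc
body[2] add  r1, r2, r1 → r1=0x92
body[3] add  r1, r0, #31 → r1=0x4f
body[4] sub  r1, r4, #58 → r1=0xdc
body[5] add  r0, r4, r3 → r0=0x3b
body[6] sub  r3, r4, r0 → r3=0xdb
body[7] mov  r2, r3 → r2=0xdb
epilogue: pop r3=0x25, sp=0xdf
epilogue: pop r2=0xd6, sp=0xe0
epilogue: pop r0=0x0c, sp=0xe1
r0 is callee-saved → restored

REG = 0x0c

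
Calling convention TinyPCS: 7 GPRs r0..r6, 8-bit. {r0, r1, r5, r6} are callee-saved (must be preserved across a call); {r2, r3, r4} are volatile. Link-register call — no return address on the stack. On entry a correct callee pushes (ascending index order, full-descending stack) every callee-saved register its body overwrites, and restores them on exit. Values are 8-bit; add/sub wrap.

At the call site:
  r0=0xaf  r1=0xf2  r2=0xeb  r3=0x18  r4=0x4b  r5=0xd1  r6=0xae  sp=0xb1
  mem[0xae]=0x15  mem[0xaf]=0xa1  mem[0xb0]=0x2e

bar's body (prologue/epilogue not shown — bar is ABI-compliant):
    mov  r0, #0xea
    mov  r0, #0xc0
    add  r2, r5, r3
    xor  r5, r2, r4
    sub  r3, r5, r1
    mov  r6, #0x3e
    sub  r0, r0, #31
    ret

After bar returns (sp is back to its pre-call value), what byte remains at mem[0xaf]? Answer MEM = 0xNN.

MEM = 0xd1

prologue: push r0 → mem[0xb0]=0xaf, sp=0xb0
prologue: push r5 → mem[0xaf]=0xd1, sp=0xaf
prologue: push r6 → mem[0xae]=0xae, sp=0xae
body[0] mov  r0, #0xea → r0=0xea
body[1] mov  r0, #0xc0 → r0=0xc0
body[2] add  r2, r5, r3 → r2=0xe9
body[3] xor  r5, r2, r4 → r5=0xa2
body[4] sub  r3, r5, r1 → r3=0xb0
body[5] mov  r6, #0x3e → r6=0x3e
body[6] sub  r0, r0, #31 → r0=0xa1
epilogue: pop r6=0xae, sp=0xaf
epilogue: pop r5=0xd1, sp=0xb0
epilogue: pop r0=0xaf, sp=0xb1
prologue pushed ['r0', 'r5', 'r6'] at ['0xb0', '0xaf', '0xae']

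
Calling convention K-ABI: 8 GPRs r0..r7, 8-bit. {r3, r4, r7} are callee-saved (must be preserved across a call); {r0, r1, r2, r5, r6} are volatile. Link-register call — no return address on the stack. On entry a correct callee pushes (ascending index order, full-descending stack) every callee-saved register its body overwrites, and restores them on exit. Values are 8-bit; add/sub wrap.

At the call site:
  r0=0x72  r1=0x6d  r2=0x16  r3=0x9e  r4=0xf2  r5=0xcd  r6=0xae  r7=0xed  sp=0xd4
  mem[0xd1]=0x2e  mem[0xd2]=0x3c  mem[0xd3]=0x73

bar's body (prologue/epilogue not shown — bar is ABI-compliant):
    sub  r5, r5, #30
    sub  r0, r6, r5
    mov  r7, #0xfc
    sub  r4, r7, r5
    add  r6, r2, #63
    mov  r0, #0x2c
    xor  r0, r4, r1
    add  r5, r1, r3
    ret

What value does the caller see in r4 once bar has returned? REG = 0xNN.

prologue: push r4 → mem[0xd3]=0xf2, sp=0xd3
prologue: push r7 → mem[0xd2]=0xed, sp=0xd2
body[0] sub  r5, r5, #30 → r5=0xaf
body[1] sub  r0, r6, r5 → r0=0xff
body[2] mov  r7, #0xfc → r7=0xfc
body[3] sub  r4, r7, r5 → r4=0x4d
body[4] add  r6, r2, #63 → r6=0x55
body[5] mov  r0, #0x2c → r0=0x2c
body[6] xor  r0, r4, r1 → r0=0x20
body[7] add  r5, r1, r3 → r5=0x0b
epilogue: pop r7=0xed, sp=0xd3
epilogue: pop r4=0xf2, sp=0xd4
r4 is callee-saved → restored

REG = 0xf2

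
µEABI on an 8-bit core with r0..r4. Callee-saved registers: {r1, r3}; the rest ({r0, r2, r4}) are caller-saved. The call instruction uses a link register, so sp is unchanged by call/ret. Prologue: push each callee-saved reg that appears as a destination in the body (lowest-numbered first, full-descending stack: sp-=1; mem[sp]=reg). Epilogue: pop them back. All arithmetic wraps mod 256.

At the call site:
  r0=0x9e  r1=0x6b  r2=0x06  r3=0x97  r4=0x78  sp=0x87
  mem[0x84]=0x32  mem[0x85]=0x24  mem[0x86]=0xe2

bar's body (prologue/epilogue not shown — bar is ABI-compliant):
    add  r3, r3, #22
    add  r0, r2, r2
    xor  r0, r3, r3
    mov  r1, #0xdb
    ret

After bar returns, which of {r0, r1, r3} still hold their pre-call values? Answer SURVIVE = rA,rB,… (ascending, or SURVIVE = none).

prologue: push r1 → mem[0x86]=0x6b, sp=0x86
prologue: push r3 → mem[0x85]=0x97, sp=0x85
body[0] add  r3, r3, #22 → r3=0xad
body[1] add  r0, r2, r2 → r0=0x0c
body[2] xor  r0, r3, r3 → r0=0x00
body[3] mov  r1, #0xdb → r1=0xdb
epilogue: pop r3=0x97, sp=0x86
epilogue: pop r1=0x6b, sp=0x87
r0: caller-saved, written=True
r1: callee-saved, written=True
r3: callee-saved, written=True

SURVIVE = r1,r3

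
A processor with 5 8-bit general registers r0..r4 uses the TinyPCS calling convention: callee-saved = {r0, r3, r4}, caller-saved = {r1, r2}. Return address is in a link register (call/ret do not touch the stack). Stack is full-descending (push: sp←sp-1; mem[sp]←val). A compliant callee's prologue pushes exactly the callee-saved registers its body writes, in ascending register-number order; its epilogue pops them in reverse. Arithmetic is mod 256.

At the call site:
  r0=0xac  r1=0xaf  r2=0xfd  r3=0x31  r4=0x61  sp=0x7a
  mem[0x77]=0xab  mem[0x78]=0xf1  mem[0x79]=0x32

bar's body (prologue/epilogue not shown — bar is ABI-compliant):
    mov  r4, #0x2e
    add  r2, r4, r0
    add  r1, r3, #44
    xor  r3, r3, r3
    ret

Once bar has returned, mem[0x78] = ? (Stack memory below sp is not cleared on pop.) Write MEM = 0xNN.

MEM = 0x61

prologue: push r3 -> mem[0x79]=0x31, sp=0x79
prologue: push r4 -> mem[0x78]=0x61, sp=0x78
body[0] mov  r4, #0x2e -> r4=0x2e
body[1] add  r2, r4, r0 -> r2=0xda
body[2] add  r1, r3, #44 -> r1=0x5d
body[3] xor  r3, r3, r3 -> r3=0x00
epilogue: pop r4=0x61, sp=0x79
epilogue: pop r3=0x31, sp=0x7a
prologue pushed ['r3', 'r4'] at ['0x79', '0x78']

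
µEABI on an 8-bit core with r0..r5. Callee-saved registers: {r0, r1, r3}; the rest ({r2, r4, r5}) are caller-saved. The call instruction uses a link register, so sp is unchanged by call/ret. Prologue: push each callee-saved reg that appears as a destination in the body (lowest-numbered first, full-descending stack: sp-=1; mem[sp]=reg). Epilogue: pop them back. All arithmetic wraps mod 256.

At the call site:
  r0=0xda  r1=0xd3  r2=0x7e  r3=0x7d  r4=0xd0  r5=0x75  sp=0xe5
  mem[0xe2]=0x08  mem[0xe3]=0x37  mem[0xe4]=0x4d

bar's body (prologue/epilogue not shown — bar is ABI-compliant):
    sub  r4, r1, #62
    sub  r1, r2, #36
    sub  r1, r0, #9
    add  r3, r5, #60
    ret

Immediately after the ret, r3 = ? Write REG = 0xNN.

prologue: push r1 → mem[0xe4]=0xd3, sp=0xe4
prologue: push r3 → mem[0xe3]=0x7d, sp=0xe3
body[0] sub  r4, r1, #62 → r4=0x95
body[1] sub  r1, r2, #36 → r1=0x5a
body[2] sub  r1, r0, #9 → r1=0xd1
body[3] add  r3, r5, #60 → r3=0xb1
epilogue: pop r3=0x7d, sp=0xe4
epilogue: pop r1=0xd3, sp=0xe5
r3 is callee-saved → restored

REG = 0x7d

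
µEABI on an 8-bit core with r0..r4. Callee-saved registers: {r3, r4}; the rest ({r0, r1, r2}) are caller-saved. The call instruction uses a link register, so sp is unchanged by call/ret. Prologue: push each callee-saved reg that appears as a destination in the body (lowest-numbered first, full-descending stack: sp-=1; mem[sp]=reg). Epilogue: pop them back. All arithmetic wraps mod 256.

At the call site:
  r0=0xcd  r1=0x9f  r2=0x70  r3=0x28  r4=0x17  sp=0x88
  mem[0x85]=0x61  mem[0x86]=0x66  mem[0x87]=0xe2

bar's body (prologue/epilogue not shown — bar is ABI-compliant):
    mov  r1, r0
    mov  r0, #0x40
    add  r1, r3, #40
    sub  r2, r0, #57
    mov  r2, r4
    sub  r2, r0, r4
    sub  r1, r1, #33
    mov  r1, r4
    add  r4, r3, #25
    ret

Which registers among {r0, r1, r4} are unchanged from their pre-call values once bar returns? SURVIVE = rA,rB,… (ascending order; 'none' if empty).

prologue: push r4 -> mem[0x87]=0x17, sp=0x87
body[0] mov  r1, r0 -> r1=0xcd
body[1] mov  r0, #0x40 -> r0=0x40
body[2] add  r1, r3, #40 -> r1=0x50
body[3] sub  r2, r0, #57 -> r2=0x07
body[4] mov  r2, r4 -> r2=0x17
body[5] sub  r2, r0, r4 -> r2=0x29
body[6] sub  r1, r1, #33 -> r1=0x2f
body[7] mov  r1, r4 -> r1=0x17
body[8] add  r4, r3, #25 -> r4=0x41
epilogue: pop r4=0x17, sp=0x88
r0: caller-saved, written=True
r1: caller-saved, written=True
r4: callee-saved, written=True

SURVIVE = r4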